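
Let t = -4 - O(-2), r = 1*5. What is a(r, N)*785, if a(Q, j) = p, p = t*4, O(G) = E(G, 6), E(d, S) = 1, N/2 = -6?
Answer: -15700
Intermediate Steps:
N = -12 (N = 2*(-6) = -12)
r = 5
O(G) = 1
t = -5 (t = -4 - 1*1 = -4 - 1 = -5)
p = -20 (p = -5*4 = -20)
a(Q, j) = -20
a(r, N)*785 = -20*785 = -15700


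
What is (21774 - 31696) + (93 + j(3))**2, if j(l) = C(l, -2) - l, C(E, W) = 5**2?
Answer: 3303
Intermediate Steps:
C(E, W) = 25
j(l) = 25 - l
(21774 - 31696) + (93 + j(3))**2 = (21774 - 31696) + (93 + (25 - 1*3))**2 = -9922 + (93 + (25 - 3))**2 = -9922 + (93 + 22)**2 = -9922 + 115**2 = -9922 + 13225 = 3303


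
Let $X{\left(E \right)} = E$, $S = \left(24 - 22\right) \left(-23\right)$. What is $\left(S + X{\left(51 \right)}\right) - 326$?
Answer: $-321$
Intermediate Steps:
$S = -46$ ($S = 2 \left(-23\right) = -46$)
$\left(S + X{\left(51 \right)}\right) - 326 = \left(-46 + 51\right) - 326 = 5 - 326 = -321$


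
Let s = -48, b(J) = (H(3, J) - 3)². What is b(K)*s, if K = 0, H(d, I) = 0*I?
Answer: -432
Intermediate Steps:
H(d, I) = 0
b(J) = 9 (b(J) = (0 - 3)² = (-3)² = 9)
b(K)*s = 9*(-48) = -432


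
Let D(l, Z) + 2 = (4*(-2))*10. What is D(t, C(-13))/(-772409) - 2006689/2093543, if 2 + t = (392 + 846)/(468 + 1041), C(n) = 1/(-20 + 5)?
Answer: -1549812973275/1617071455087 ≈ -0.95841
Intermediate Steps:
C(n) = -1/15 (C(n) = 1/(-15) = -1/15)
t = -1780/1509 (t = -2 + (392 + 846)/(468 + 1041) = -2 + 1238/1509 = -1780/1509 ≈ -1.1796)
D(l, Z) = -82 (D(l, Z) = -2 + (4*(-2))*10 = -2 - 8*10 = -2 - 80 = -82)
D(t, C(-13))/(-772409) - 2006689/2093543 = -82/(-772409) - 2006689/2093543 = -82*(-1/772409) - 2006689*1/2093543 = 82/772409 - 2006689/2093543 = -1549812973275/1617071455087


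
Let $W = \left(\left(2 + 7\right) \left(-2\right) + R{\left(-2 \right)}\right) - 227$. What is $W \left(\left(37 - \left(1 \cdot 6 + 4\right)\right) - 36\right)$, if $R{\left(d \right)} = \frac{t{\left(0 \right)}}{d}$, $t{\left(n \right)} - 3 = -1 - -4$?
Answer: $2232$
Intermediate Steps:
$t{\left(n \right)} = 6$ ($t{\left(n \right)} = 3 - -3 = 3 + \left(-1 + 4\right) = 3 + 3 = 6$)
$R{\left(d \right)} = \frac{6}{d}$
$W = -248$ ($W = \left(\left(2 + 7\right) \left(-2\right) + \frac{6}{-2}\right) - 227 = \left(9 \left(-2\right) + 6 \left(- \frac{1}{2}\right)\right) - 227 = \left(-18 - 3\right) - 227 = -21 - 227 = -248$)
$W \left(\left(37 - \left(1 \cdot 6 + 4\right)\right) - 36\right) = - 248 \left(\left(37 - \left(1 \cdot 6 + 4\right)\right) - 36\right) = - 248 \left(\left(37 - \left(6 + 4\right)\right) - 36\right) = - 248 \left(\left(37 - 10\right) - 36\right) = - 248 \left(27 - 36\right) = \left(-248\right) \left(-9\right) = 2232$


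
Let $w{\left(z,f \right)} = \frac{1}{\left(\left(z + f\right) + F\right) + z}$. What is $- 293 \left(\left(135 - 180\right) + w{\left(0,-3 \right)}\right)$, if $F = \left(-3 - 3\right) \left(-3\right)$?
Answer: $\frac{197482}{15} \approx 13165.0$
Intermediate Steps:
$F = 18$ ($F = \left(-6\right) \left(-3\right) = 18$)
$w{\left(z,f \right)} = \frac{1}{18 + f + 2 z}$ ($w{\left(z,f \right)} = \frac{1}{\left(\left(z + f\right) + 18\right) + z} = \frac{1}{\left(\left(f + z\right) + 18\right) + z} = \frac{1}{\left(18 + f + z\right) + z} = \frac{1}{18 + f + 2 z}$)
$- 293 \left(\left(135 - 180\right) + w{\left(0,-3 \right)}\right) = - 293 \left(\left(135 - 180\right) + \frac{1}{18 - 3 + 2 \cdot 0}\right) = - 293 \left(\left(135 - 180\right) + \frac{1}{18 - 3 + 0}\right) = - 293 \left(-45 + \frac{1}{15}\right) = \left(-293\right) \left(- \frac{674}{15}\right) = \frac{197482}{15}$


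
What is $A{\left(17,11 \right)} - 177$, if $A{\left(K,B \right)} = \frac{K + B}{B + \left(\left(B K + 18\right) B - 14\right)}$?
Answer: $- \frac{99644}{563} \approx -176.99$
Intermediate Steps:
$A{\left(K,B \right)} = \frac{B + K}{-14 + B + B \left(18 + B K\right)}$ ($A{\left(K,B \right)} = \frac{B + K}{B + \left(\left(18 + B K\right) B - 14\right)} = \frac{B + K}{B + \left(B \left(18 + B K\right) - 14\right)} = \frac{B + K}{B + \left(-14 + B \left(18 + B K\right)\right)} = \frac{B + K}{-14 + B + B \left(18 + B K\right)}$)
$A{\left(17,11 \right)} - 177 = \frac{11 + 17}{-14 + 19 \cdot 11 + 17 \cdot 11^{2}} - 177 = \frac{1}{-14 + 209 + 17 \cdot 121} \cdot 28 - 177 = \frac{1}{-14 + 209 + 2057} \cdot 28 - 177 = \frac{1}{2252} \cdot 28 - 177 = \frac{7}{563} - 177 = - \frac{99644}{563}$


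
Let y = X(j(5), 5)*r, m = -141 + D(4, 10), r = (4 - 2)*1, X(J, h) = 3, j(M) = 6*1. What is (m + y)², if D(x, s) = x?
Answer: 17161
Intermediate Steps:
j(M) = 6
r = 2 (r = 2*1 = 2)
m = -137 (m = -141 + 4 = -137)
y = 6 (y = 3*2 = 6)
(m + y)² = (-137 + 6)² = (-131)² = 17161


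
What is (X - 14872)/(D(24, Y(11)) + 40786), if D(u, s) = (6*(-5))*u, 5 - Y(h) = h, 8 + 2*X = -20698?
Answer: -25225/40066 ≈ -0.62959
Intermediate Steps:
X = -10353 (X = -4 + (½)*(-20698) = -4 - 10349 = -10353)
Y(h) = 5 - h
D(u, s) = -30*u
(X - 14872)/(D(24, Y(11)) + 40786) = (-10353 - 14872)/(-30*24 + 40786) = -25225/(-720 + 40786) = -25225/40066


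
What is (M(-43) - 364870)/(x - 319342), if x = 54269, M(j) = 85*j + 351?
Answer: 368174/265073 ≈ 1.3890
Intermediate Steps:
M(j) = 351 + 85*j
(M(-43) - 364870)/(x - 319342) = ((351 + 85*(-43)) - 364870)/(54269 - 319342) = ((351 - 3655) - 364870)/(-265073) = (-3304 - 364870)*(-1/265073) = -368174*(-1/265073) = 368174/265073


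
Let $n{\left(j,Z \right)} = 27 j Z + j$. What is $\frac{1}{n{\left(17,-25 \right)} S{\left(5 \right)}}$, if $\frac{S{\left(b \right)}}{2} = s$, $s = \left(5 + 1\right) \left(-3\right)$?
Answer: $\frac{1}{412488} \approx 2.4243 \cdot 10^{-6}$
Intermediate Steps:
$n{\left(j,Z \right)} = j + 27 Z j$ ($n{\left(j,Z \right)} = 27 Z j + j = j + 27 Z j$)
$s = -18$ ($s = 6 \left(-3\right) = -18$)
$S{\left(b \right)} = -36$ ($S{\left(b \right)} = 2 \left(-18\right) = -36$)
$\frac{1}{n{\left(17,-25 \right)} S{\left(5 \right)}} = \frac{1}{17 \left(1 + 27 \left(-25\right)\right) \left(-36\right)} = \frac{1}{17 \left(1 - 675\right) \left(-36\right)} = \frac{1}{17 \left(-674\right) \left(-36\right)} = \frac{1}{\left(-11458\right) \left(-36\right)} = \frac{1}{412488}$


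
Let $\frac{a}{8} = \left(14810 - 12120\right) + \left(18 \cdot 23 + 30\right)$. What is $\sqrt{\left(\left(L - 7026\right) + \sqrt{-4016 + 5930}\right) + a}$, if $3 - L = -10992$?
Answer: $\sqrt{29041 + \sqrt{1914}} \approx 170.54$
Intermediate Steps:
$L = 10995$ ($L = 3 - -10992 = 3 + 10992 = 10995$)
$a = 25072$ ($a = 8 \left(\left(14810 - 12120\right) + \left(18 \cdot 23 + 30\right)\right) = 8 \left(2690 + \left(414 + 30\right)\right) = 8 \left(2690 + 444\right) = 8 \cdot 3134 = 25072$)
$\sqrt{\left(\left(L - 7026\right) + \sqrt{-4016 + 5930}\right) + a} = \sqrt{\left(\left(10995 - 7026\right) + \sqrt{-4016 + 5930}\right) + 25072} = \sqrt{\left(3969 + \sqrt{1914}\right) + 25072} = \sqrt{29041 + \sqrt{1914}}$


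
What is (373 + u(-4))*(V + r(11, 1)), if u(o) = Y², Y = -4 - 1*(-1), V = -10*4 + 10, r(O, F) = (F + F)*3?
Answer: -9168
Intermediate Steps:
r(O, F) = 6*F (r(O, F) = (2*F)*3 = 6*F)
V = -30 (V = -40 + 10 = -30)
Y = -3 (Y = -4 + 1 = -3)
u(o) = 9 (u(o) = (-3)² = 9)
(373 + u(-4))*(V + r(11, 1)) = (373 + 9)*(-30 + 6*1) = 382*(-30 + 6) = 382*(-24) = -9168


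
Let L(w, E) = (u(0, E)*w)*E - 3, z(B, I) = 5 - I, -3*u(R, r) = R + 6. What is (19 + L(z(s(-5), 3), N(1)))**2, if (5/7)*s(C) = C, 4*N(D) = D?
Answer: 225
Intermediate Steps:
N(D) = D/4
s(C) = 7*C/5
u(R, r) = -2 - R/3 (u(R, r) = -(R + 6)/3 = -(6 + R)/3 = -2 - R/3)
L(w, E) = -3 - 2*E*w (L(w, E) = ((-2 - 1/3*0)*w)*E - 3 = ((-2 + 0)*w)*E - 3 = (-2*w)*E - 3 = -2*E*w - 3 = -3 - 2*E*w)
(19 + L(z(s(-5), 3), N(1)))**2 = (19 + (-3 - 2*(1/4)*1*(5 - 1*3)))**2 = (19 + (-3 - 2*1/4*(5 - 3)))**2 = (19 + (-3 - 2*1/4*2))**2 = (19 + (-3 - 1))**2 = (19 - 4)**2 = 15**2 = 225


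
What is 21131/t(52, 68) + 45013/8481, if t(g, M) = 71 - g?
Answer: 180067258/161139 ≈ 1117.5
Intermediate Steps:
21131/t(52, 68) + 45013/8481 = 21131/(71 - 1*52) + 45013/8481 = 21131/(71 - 52) + 45013*(1/8481) = 21131/19 + 45013/8481 = 180067258/161139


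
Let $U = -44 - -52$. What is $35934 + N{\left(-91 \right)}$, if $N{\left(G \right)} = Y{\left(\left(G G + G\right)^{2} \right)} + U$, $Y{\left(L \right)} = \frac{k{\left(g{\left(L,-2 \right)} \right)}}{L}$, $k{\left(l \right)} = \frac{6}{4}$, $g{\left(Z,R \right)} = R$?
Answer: $\frac{1607232790801}{44717400} \approx 35942.0$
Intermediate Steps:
$k{\left(l \right)} = \frac{3}{2}$ ($k{\left(l \right)} = 6 \cdot \frac{1}{4} = \frac{3}{2}$)
$Y{\left(L \right)} = \frac{3}{2 L}$
$U = 8$ ($U = -44 + 52 = 8$)
$N{\left(G \right)} = 8 + \frac{3}{2 \left(G + G^{2}\right)^{2}}$ ($N{\left(G \right)} = \frac{3}{2 \left(G G + G\right)^{2}} + 8 = \frac{3}{2 \left(G^{2} + G\right)^{2}} + 8 = \frac{3}{2 \left(G + G^{2}\right)^{2}} + 8 = 8 + \frac{3}{2 \left(G + G^{2}\right)^{2}}$)
$35934 + N{\left(-91 \right)} = 35934 + \left(8 + \frac{3}{2 \cdot 8281 \left(1 - 91\right)^{2}}\right) = 35934 + \left(8 + \frac{3}{2} \cdot \frac{1}{8281} \cdot \frac{1}{8100}\right) = 35934 + \left(8 + \frac{1}{44717400}\right) = 35934 + \frac{357739201}{44717400} = \frac{1607232790801}{44717400}$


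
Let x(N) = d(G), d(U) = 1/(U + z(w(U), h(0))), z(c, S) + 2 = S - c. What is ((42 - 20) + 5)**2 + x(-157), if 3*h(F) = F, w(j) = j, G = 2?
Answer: 1457/2 ≈ 728.50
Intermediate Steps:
h(F) = F/3
z(c, S) = -2 + S - c (z(c, S) = -2 + (S - c) = -2 + S - c)
d(U) = -1/2 (d(U) = 1/(U + (-2 + (1/3)*0 - U)) = 1/(U + (-2 + 0 - U)) = 1/(U + (-2 - U)) = 1/(-2) = -1/2)
x(N) = -1/2
((42 - 20) + 5)**2 + x(-157) = ((42 - 20) + 5)**2 - 1/2 = (22 + 5)**2 - 1/2 = 27**2 - 1/2 = 729 - 1/2 = 1457/2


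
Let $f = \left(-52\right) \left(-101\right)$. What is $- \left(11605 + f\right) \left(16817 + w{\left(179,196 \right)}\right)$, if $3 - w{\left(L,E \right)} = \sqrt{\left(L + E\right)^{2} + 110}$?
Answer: $-283534740 + 16857 \sqrt{140735} \approx -2.7721 \cdot 10^{8}$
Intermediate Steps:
$f = 5252$
$w{\left(L,E \right)} = 3 - \sqrt{110 + \left(E + L\right)^{2}}$ ($w{\left(L,E \right)} = 3 - \sqrt{\left(L + E\right)^{2} + 110} = 3 - \sqrt{\left(E + L\right)^{2} + 110} = 3 - \sqrt{110 + \left(E + L\right)^{2}}$)
$- \left(11605 + f\right) \left(16817 + w{\left(179,196 \right)}\right) = - \left(11605 + 5252\right) \left(16817 + \left(3 - \sqrt{110 + \left(196 + 179\right)^{2}}\right)\right) = - 16857 \left(16817 + \left(3 - \sqrt{110 + 375^{2}}\right)\right) = - 16857 \left(16817 + \left(3 - \sqrt{110 + 140625}\right)\right) = - 16857 \left(16817 + \left(3 - \sqrt{140735}\right)\right) = - 16857 \left(16820 - \sqrt{140735}\right) = - (283534740 - 16857 \sqrt{140735}) = -283534740 + 16857 \sqrt{140735}$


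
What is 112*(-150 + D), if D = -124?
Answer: -30688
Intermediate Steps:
112*(-150 + D) = 112*(-150 - 124) = 112*(-274) = -30688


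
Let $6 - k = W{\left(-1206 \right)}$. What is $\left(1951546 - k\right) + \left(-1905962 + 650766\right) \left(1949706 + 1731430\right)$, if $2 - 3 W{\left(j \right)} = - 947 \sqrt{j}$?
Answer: $- \frac{13861635693346}{3} + 947 i \sqrt{134} \approx -4.6205 \cdot 10^{12} + 10962.0 i$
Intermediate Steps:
$W{\left(j \right)} = \frac{2}{3} + \frac{947 \sqrt{j}}{3}$ ($W{\left(j \right)} = \frac{2}{3} - \frac{\left(-947\right) \sqrt{j}}{3} = \frac{2}{3} + \frac{947 \sqrt{j}}{3}$)
$k = \frac{16}{3} - 947 i \sqrt{134}$ ($k = 6 - \left(\frac{2}{3} + \frac{947 \sqrt{-1206}}{3}\right) = 6 - \left(\frac{2}{3} + \frac{947 \cdot 3 i \sqrt{134}}{3}\right) = 6 - \left(\frac{2}{3} + 947 i \sqrt{134}\right) = \frac{16}{3} - 947 i \sqrt{134} \approx 5.3333 - 10962.0 i$)
$\left(1951546 - k\right) + \left(-1905962 + 650766\right) \left(1949706 + 1731430\right) = \left(1951546 - \left(\frac{16}{3} - 947 i \sqrt{134}\right)\right) + \left(-1905962 + 650766\right) \left(1949706 + 1731430\right) = \left(1951546 - \left(\frac{16}{3} - 947 i \sqrt{134}\right)\right) - 4620547182656 = \left(\frac{5854622}{3} + 947 i \sqrt{134}\right) - 4620547182656 = - \frac{13861635693346}{3} + 947 i \sqrt{134}$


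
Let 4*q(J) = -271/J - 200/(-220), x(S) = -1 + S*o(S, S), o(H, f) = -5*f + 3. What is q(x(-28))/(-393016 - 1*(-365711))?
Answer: -43031/4811687100 ≈ -8.9430e-6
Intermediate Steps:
o(H, f) = 3 - 5*f
x(S) = -1 + S*(3 - 5*S)
q(J) = 5/22 - 271/(4*J) (q(J) = (-271/J - 200/(-220))/4 = (-271/J - 200*(-1/220))/4 = (-271/J + 10/11)/4 = (10/11 - 271/J)/4 = 5/22 - 271/(4*J))
q(x(-28))/(-393016 - 1*(-365711)) = ((-2981 + 10*(-1 - 1*(-28)*(-3 + 5*(-28))))/(44*(-1 - 1*(-28)*(-3 + 5*(-28)))))/(-393016 - 1*(-365711)) = ((-2981 + 10*(-1 - 1*(-28)*(-3 - 140)))/(44*(-1 - 1*(-28)*(-3 - 140))))/(-393016 + 365711) = ((-2981 + 10*(-1 - 1*(-28)*(-143)))/(44*(-1 - 1*(-28)*(-143))))/(-27305) = ((-2981 + 10*(-1 - 4004))/(44*(-1 - 4004)))*(-1/27305) = ((1/44)*(-2981 + 10*(-4005))/(-4005))*(-1/27305) = ((1/44)*(-1/4005)*(-2981 - 40050))*(-1/27305) = ((1/44)*(-1/4005)*(-43031))*(-1/27305) = (43031/176220)*(-1/27305) = -43031/4811687100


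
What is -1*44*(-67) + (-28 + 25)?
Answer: 2945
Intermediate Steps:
-1*44*(-67) + (-28 + 25) = -44*(-67) - 3 = 2948 - 3 = 2945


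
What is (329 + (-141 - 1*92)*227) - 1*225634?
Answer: -278196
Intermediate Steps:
(329 + (-141 - 1*92)*227) - 1*225634 = (329 + (-141 - 92)*227) - 225634 = (329 - 233*227) - 225634 = (329 - 52891) - 225634 = -52562 - 225634 = -278196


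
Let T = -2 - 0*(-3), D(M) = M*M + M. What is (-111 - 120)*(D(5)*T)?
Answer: 13860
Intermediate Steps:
D(M) = M + M**2 (D(M) = M**2 + M = M + M**2)
T = -2 (T = -2 - 1*0 = -2 + 0 = -2)
(-111 - 120)*(D(5)*T) = (-111 - 120)*((5*(1 + 5))*(-2)) = -231*5*6*(-2) = -6930*(-2) = -231*(-60) = 13860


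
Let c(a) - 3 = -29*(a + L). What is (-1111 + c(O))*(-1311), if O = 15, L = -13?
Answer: 1528626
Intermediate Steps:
c(a) = 380 - 29*a (c(a) = 3 - 29*(a - 13) = 3 - 29*(-13 + a) = 3 + (377 - 29*a) = 380 - 29*a)
(-1111 + c(O))*(-1311) = (-1111 + (380 - 29*15))*(-1311) = (-1111 + (380 - 435))*(-1311) = (-1111 - 55)*(-1311) = -1166*(-1311) = 1528626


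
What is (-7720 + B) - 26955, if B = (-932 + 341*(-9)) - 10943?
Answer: -49619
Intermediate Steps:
B = -14944 (B = (-932 - 3069) - 10943 = -4001 - 10943 = -14944)
(-7720 + B) - 26955 = (-7720 - 14944) - 26955 = -22664 - 26955 = -49619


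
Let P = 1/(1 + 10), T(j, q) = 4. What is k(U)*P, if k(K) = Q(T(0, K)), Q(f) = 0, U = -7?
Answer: 0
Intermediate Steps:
P = 1/11 ≈ 0.090909
k(K) = 0
k(U)*P = 0*(1/11) = 0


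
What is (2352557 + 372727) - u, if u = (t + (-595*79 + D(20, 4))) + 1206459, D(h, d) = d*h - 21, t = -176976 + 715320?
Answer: 1027427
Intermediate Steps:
t = 538344
D(h, d) = -21 + d*h
u = 1697857 (u = (538344 + (-595*79 + (-21 + 4*20))) + 1206459 = (538344 + (-47005 + (-21 + 80))) + 1206459 = (538344 + (-47005 + 59)) + 1206459 = (538344 - 46946) + 1206459 = 491398 + 1206459 = 1697857)
(2352557 + 372727) - u = (2352557 + 372727) - 1*1697857 = 2725284 - 1697857 = 1027427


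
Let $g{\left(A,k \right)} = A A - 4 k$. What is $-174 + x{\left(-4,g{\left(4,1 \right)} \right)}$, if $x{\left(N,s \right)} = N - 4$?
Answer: $-182$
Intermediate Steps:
$g{\left(A,k \right)} = A^{2} - 4 k$
$x{\left(N,s \right)} = -4 + N$ ($x{\left(N,s \right)} = N - 4 = -4 + N$)
$-174 + x{\left(-4,g{\left(4,1 \right)} \right)} = -174 - 8 = -182$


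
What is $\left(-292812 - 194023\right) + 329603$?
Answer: $-157232$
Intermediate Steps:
$\left(-292812 - 194023\right) + 329603 = -486835 + 329603 = -157232$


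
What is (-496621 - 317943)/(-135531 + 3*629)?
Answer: 203641/33411 ≈ 6.0950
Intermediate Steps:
(-496621 - 317943)/(-135531 + 3*629) = -814564/(-135531 + 1887) = -814564/(-133644) = -814564*(-1/133644) = 203641/33411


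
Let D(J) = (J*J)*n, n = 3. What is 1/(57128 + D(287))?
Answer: 1/304235 ≈ 3.2869e-6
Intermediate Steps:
D(J) = 3*J² (D(J) = (J*J)*3 = J²*3 = 3*J²)
1/(57128 + D(287)) = 1/(57128 + 3*287²) = 1/(57128 + 3*82369) = 1/(57128 + 247107) = 1/304235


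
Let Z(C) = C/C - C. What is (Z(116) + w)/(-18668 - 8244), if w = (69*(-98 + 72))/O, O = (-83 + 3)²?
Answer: 368897/86118400 ≈ 0.0042836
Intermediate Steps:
Z(C) = 1 - C
O = 6400 (O = (-80)² = 6400)
w = -897/3200 (w = (69*(-98 + 72))/6400 = (69*(-26))*(1/6400) = -1794*1/6400 = -897/3200 ≈ -0.28031)
(Z(116) + w)/(-18668 - 8244) = ((1 - 1*116) - 897/3200)/(-18668 - 8244) = ((1 - 116) - 897/3200)/(-26912) = (-115 - 897/3200)*(-1/26912) = -368897/3200*(-1/26912) = 368897/86118400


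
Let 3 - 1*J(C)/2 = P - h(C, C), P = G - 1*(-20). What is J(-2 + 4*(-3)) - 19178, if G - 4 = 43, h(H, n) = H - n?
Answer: -19306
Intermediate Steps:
G = 47 (G = 4 + 43 = 47)
P = 67 (P = 47 - 1*(-20) = 47 + 20 = 67)
J(C) = -128 (J(C) = 6 - 2*(67 - (C - C)) = 6 - 2*(67 - 1*0) = 6 - 2*(67 + 0) = 6 - 2*67 = 6 - 134 = -128)
J(-2 + 4*(-3)) - 19178 = -128 - 19178 = -19306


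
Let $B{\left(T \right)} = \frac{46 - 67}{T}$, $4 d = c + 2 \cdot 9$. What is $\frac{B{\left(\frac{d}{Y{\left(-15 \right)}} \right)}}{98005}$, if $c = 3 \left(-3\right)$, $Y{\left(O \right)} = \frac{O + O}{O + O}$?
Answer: $- \frac{28}{294015} \approx -9.5233 \cdot 10^{-5}$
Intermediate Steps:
$Y{\left(O \right)} = 1$ ($Y{\left(O \right)} = \frac{2 O}{2 O} = 2 O \frac{1}{2 O} = 1$)
$c = -9$
$d = \frac{9}{4}$ ($d = \frac{-9 + 2 \cdot 9}{4} = \frac{-9 + 18}{4} = \frac{1}{4} \cdot 9 = \frac{9}{4} \approx 2.25$)
$B{\left(T \right)} = - \frac{21}{T}$
$\frac{B{\left(\frac{d}{Y{\left(-15 \right)}} \right)}}{98005} = \frac{\left(-21\right) \frac{1}{\frac{9}{4} \cdot 1^{-1}}}{98005} = - \frac{21}{\frac{9}{4} \cdot 1} \cdot \frac{1}{98005} = - \frac{21}{\frac{9}{4}} \cdot \frac{1}{98005} = \left(-21\right) \frac{4}{9} \cdot \frac{1}{98005} = \left(- \frac{28}{3}\right) \frac{1}{98005} = - \frac{28}{294015}$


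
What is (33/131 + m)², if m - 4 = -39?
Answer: 20720704/17161 ≈ 1207.4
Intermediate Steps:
m = -35 (m = 4 - 39 = -35)
(33/131 + m)² = (33/131 - 35)² = (-4552/131)² = 20720704/17161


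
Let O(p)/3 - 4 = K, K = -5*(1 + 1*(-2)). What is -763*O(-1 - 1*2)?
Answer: -20601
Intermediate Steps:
K = 5 (K = -5*(1 - 2) = -5*(-1) = 5)
O(p) = 27 (O(p) = 12 + 3*5 = 12 + 15 = 27)
-763*O(-1 - 1*2) = -763*27 = -20601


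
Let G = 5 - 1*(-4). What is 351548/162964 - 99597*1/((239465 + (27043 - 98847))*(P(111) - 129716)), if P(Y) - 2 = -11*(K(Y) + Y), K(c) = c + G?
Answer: 649603627964554/301130386772085 ≈ 2.1572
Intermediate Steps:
G = 9 (G = 5 + 4 = 9)
K(c) = 9 + c (K(c) = c + 9 = 9 + c)
P(Y) = -97 - 22*Y (P(Y) = 2 - 11*((9 + Y) + Y) = 2 - 11*(9 + 2*Y) = 2 + (-99 - 22*Y) = -97 - 22*Y)
351548/162964 - 99597*1/((239465 + (27043 - 98847))*(P(111) - 129716)) = 351548/162964 - 99597*1/((239465 + (27043 - 98847))*((-97 - 22*111) - 129716)) = 351548*(1/162964) - 99597*1/((239465 - 71804)*((-97 - 2442) - 129716)) = 87887/40741 - 99597*1/(167661*(-2539 - 129716)) = 87887/40741 - 99597/((-132255*167661)) = 87887/40741 - 99597/(-22174005555) = 87887/40741 - 99597*(-1/22174005555) = 87887/40741 + 33199/7391335185 = 649603627964554/301130386772085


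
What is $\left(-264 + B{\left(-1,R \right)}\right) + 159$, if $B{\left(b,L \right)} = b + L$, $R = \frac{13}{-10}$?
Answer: $- \frac{1073}{10} \approx -107.3$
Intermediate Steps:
$R = - \frac{13}{10}$ ($R = 13 \left(- \frac{1}{10}\right) = - \frac{13}{10} \approx -1.3$)
$B{\left(b,L \right)} = L + b$
$\left(-264 + B{\left(-1,R \right)}\right) + 159 = \left(-264 - \frac{23}{10}\right) + 159 = - \frac{2663}{10} + 159 = - \frac{1073}{10}$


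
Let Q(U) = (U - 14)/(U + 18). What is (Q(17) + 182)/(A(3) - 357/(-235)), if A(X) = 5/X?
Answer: 898593/15722 ≈ 57.155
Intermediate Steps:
Q(U) = (-14 + U)/(18 + U)
(Q(17) + 182)/(A(3) - 357/(-235)) = ((-14 + 17)/(18 + 17) + 182)/(5/3 - 357/(-235)) = (3/35 + 182)/(5*(⅓) - 357*(-1/235)) = ((1/35)*3 + 182)/(5/3 + 357/235) = (3/35 + 182)/(2246/705) = (6373/35)*(705/2246) = 898593/15722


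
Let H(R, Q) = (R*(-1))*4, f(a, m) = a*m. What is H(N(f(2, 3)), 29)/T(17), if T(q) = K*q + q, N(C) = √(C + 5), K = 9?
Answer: -2*√11/85 ≈ -0.078038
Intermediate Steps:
N(C) = √(5 + C)
H(R, Q) = -4*R (H(R, Q) = -R*4 = -4*R)
T(q) = 10*q (T(q) = 9*q + q = 10*q)
H(N(f(2, 3)), 29)/T(17) = (-4*√(5 + 2*3))/((10*17)) = -4*√(5 + 6)/170 = -4*√11*(1/170) = -2*√11/85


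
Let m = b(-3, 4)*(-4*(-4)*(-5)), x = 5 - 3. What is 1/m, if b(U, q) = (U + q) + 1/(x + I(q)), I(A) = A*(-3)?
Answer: -1/72 ≈ -0.013889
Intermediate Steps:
I(A) = -3*A
x = 2
b(U, q) = U + q + 1/(2 - 3*q) (b(U, q) = (U + q) + 1/(2 - 3*q) = U + q + 1/(2 - 3*q))
m = -72 (m = ((-1 - 2*(-3) - 2*4 + 3*4**2 + 3*(-3)*4)/(-2 + 3*4))*(-4*(-4)*(-5)) = ((-1 + 6 - 8 + 3*16 - 36)/(-2 + 12))*(16*(-5)) = ((-1 + 6 - 8 + 48 - 36)/10)*(-80) = ((1/10)*9)*(-80) = (9/10)*(-80) = -72)
1/m = 1/(-72) = -1/72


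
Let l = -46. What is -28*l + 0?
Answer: 1288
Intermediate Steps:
-28*l + 0 = -28*(-46) + 0 = 1288 + 0 = 1288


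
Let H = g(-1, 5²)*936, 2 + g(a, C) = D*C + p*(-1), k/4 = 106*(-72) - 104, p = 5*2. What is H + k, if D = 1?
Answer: -18776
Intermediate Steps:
p = 10
k = -30944 (k = 4*(106*(-72) - 104) = 4*(-7632 - 104) = 4*(-7736) = -30944)
g(a, C) = -12 + C (g(a, C) = -2 + (1*C + 10*(-1)) = -2 + (C - 10) = -2 + (-10 + C) = -12 + C)
H = 12168 (H = (-12 + 5²)*936 = (-12 + 25)*936 = 13*936 = 12168)
H + k = 12168 - 30944 = -18776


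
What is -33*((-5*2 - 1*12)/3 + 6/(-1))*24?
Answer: 10560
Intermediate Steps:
-33*((-5*2 - 1*12)/3 + 6/(-1))*24 = -33*((-10 - 12)*(⅓) + 6*(-1))*24 = -33*(-22*⅓ - 6)*24 = -33*(-22/3 - 6)*24 = -33*(-40/3)*24 = 440*24 = 10560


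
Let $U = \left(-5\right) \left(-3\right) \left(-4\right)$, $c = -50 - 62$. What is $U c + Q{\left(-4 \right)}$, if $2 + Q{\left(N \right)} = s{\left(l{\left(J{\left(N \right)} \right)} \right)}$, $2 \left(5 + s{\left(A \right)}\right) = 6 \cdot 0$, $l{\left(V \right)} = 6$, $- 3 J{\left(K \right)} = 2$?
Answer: $6713$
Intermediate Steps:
$J{\left(K \right)} = - \frac{2}{3}$ ($J{\left(K \right)} = \left(- \frac{1}{3}\right) 2 = - \frac{2}{3}$)
$s{\left(A \right)} = -5$ ($s{\left(A \right)} = -5 + \frac{6 \cdot 0}{2} = -5 + \frac{1}{2} \cdot 0 = -5 + 0 = -5$)
$Q{\left(N \right)} = -7$ ($Q{\left(N \right)} = -2 - 5 = -7$)
$c = -112$ ($c = -50 - 62 = -112$)
$U = -60$ ($U = 15 \left(-4\right) = -60$)
$U c + Q{\left(-4 \right)} = \left(-60\right) \left(-112\right) - 7 = 6720 - 7 = 6713$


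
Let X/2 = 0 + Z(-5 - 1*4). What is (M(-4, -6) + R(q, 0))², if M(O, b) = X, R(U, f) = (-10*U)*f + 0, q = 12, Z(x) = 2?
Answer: 16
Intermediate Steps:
R(U, f) = -10*U*f (R(U, f) = -10*U*f + 0 = -10*U*f)
X = 4 (X = 2*(0 + 2) = 2*2 = 4)
M(O, b) = 4
(M(-4, -6) + R(q, 0))² = (4 - 10*12*0)² = (4 + 0)² = 4² = 16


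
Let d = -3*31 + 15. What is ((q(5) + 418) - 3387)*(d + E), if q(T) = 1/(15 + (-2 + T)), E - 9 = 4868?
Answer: -256463359/18 ≈ -1.4248e+7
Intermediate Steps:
E = 4877 (E = 9 + 4868 = 4877)
q(T) = 1/(13 + T)
d = -78 (d = -93 + 15 = -78)
((q(5) + 418) - 3387)*(d + E) = ((1/(13 + 5) + 418) - 3387)*(-78 + 4877) = ((1/18 + 418) - 3387)*4799 = (7525/18 - 3387)*4799 = -53441/18*4799 = -256463359/18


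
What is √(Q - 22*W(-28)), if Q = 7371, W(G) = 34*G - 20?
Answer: 9*√355 ≈ 169.57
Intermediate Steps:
W(G) = -20 + 34*G
√(Q - 22*W(-28)) = √(7371 - 22*(-20 + 34*(-28))) = √(7371 - 22*(-20 - 952)) = √(7371 - 22*(-972)) = √(7371 + 21384) = √28755 = 9*√355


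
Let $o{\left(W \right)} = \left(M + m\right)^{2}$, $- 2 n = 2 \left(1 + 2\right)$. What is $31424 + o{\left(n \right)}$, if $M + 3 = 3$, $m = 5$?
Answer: $31449$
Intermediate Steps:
$M = 0$ ($M = -3 + 3 = 0$)
$n = -3$ ($n = - \frac{2 \left(1 + 2\right)}{2} = - \frac{2 \cdot 3}{2} = \left(- \frac{1}{2}\right) 6 = -3$)
$o{\left(W \right)} = 25$ ($o{\left(W \right)} = \left(0 + 5\right)^{2} = 5^{2} = 25$)
$31424 + o{\left(n \right)} = 31424 + 25 = 31449$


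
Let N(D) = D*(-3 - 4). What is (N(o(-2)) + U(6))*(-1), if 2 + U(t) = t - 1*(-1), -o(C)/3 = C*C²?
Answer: 163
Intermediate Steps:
o(C) = -3*C³ (o(C) = -3*C*C² = -3*C³)
N(D) = -7*D (N(D) = D*(-7) = -7*D)
U(t) = -1 + t (U(t) = -2 + (t - 1*(-1)) = -2 + (t + 1) = -2 + (1 + t) = -1 + t)
(N(o(-2)) + U(6))*(-1) = (-(-21)*(-2)³ + (-1 + 6))*(-1) = (-(-21)*(-8) + 5)*(-1) = (-7*24 + 5)*(-1) = (-168 + 5)*(-1) = -163*(-1) = 163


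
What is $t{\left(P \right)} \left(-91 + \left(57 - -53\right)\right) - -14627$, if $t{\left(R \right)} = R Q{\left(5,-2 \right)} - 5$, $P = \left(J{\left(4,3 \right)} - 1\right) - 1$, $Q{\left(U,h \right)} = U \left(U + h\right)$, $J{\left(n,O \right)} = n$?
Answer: $15102$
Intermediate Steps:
$P = 2$ ($P = \left(4 - 1\right) - 1 = 3 - 1 = 2$)
$t{\left(R \right)} = -5 + 15 R$ ($t{\left(R \right)} = R 5 \left(5 - 2\right) - 5 = R 5 \cdot 3 - 5 = R 15 - 5 = 15 R - 5 = -5 + 15 R$)
$t{\left(P \right)} \left(-91 + \left(57 - -53\right)\right) - -14627 = \left(-5 + 15 \cdot 2\right) \left(-91 + \left(57 - -53\right)\right) - -14627 = \left(-5 + 30\right) \left(-91 + \left(57 + 53\right)\right) + 14627 = 25 \left(-91 + 110\right) + 14627 = 25 \cdot 19 + 14627 = 475 + 14627 = 15102$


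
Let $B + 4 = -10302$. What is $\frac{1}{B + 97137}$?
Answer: $\frac{1}{86831} \approx 1.1517 \cdot 10^{-5}$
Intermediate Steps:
$B = -10306$ ($B = -4 - 10302 = -10306$)
$\frac{1}{B + 97137} = \frac{1}{-10306 + 97137} = \frac{1}{86831}$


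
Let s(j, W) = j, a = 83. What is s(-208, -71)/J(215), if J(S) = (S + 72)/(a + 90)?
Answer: -35984/287 ≈ -125.38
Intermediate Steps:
J(S) = 72/173 + S/173 (J(S) = (S + 72)/(83 + 90) = (72 + S)/173 = (72 + S)*(1/173) = 72/173 + S/173)
s(-208, -71)/J(215) = -208/(72/173 + (1/173)*215) = -208/(72/173 + 215/173) = -208/287/173 = -208*173/287 = -35984/287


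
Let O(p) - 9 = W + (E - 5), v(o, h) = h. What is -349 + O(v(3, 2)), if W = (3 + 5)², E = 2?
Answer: -279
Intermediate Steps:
W = 64 (W = 8² = 64)
O(p) = 70 (O(p) = 9 + (64 + (2 - 5)) = 9 + (64 - 3) = 9 + 61 = 70)
-349 + O(v(3, 2)) = -349 + 70 = -279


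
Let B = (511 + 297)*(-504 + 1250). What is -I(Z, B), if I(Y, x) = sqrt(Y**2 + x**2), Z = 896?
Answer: -16*sqrt(1419258065) ≈ -6.0277e+5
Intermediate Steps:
B = 602768 (B = 808*746 = 602768)
-I(Z, B) = -sqrt(896**2 + 602768**2) = -sqrt(802816 + 363329261824) = -sqrt(363330064640) = -16*sqrt(1419258065)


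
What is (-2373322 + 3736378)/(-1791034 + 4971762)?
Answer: 170382/397591 ≈ 0.42854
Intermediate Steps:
(-2373322 + 3736378)/(-1791034 + 4971762) = 1363056/3180728 = 1363056*(1/3180728) = 170382/397591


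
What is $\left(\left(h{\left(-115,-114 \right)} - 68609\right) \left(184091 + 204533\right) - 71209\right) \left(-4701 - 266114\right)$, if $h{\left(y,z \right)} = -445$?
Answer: $7267621916367575$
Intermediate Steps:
$\left(\left(h{\left(-115,-114 \right)} - 68609\right) \left(184091 + 204533\right) - 71209\right) \left(-4701 - 266114\right) = \left(\left(-445 - 68609\right) \left(184091 + 204533\right) - 71209\right) \left(-4701 - 266114\right) = \left(\left(-69054\right) 388624 - 71209\right) \left(-270815\right) = \left(-26836041696 - 71209\right) \left(-270815\right) = \left(-26836112905\right) \left(-270815\right) = 7267621916367575$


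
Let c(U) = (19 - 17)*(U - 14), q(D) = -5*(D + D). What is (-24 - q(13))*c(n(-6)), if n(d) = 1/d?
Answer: -9010/3 ≈ -3003.3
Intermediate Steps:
q(D) = -10*D
c(U) = -28 + 2*U (c(U) = 2*(-14 + U) = -28 + 2*U)
(-24 - q(13))*c(n(-6)) = (-24 - (-10)*13)*(-28 + 2/(-6)) = (-24 - 1*(-130))*(-28 + 2*(-1/6)) = (-24 + 130)*(-28 - 1/3) = 106*(-85/3) = -9010/3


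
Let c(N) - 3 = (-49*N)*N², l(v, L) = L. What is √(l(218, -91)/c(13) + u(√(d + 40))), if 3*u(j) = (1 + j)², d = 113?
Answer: √(214159422414 + 8343736200*√17)/64590 ≈ 7.7188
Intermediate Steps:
c(N) = 3 - 49*N³ (c(N) = 3 + (-49*N)*N² = 3 - 49*N³)
u(j) = (1 + j)²/3
√(l(218, -91)/c(13) + u(√(d + 40))) = √(-91/(3 - 49*13³) + (1 + √(113 + 40))²/3) = √(-91/(3 - 49*2197) + (1 + √153)²/3) = √(-91/(3 - 107653) + (1 + 3*√17)²/3) = √(-91/(-107650) + (1 + 3*√17)²/3) = √(-91*(-1/107650) + (1 + 3*√17)²/3) = √(91/107650 + (1 + 3*√17)²/3)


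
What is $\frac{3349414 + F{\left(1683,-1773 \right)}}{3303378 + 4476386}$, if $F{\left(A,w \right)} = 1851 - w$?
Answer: $\frac{1676519}{3889882} \approx 0.43099$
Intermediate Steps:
$\frac{3349414 + F{\left(1683,-1773 \right)}}{3303378 + 4476386} = \frac{3349414 + \left(1851 - -1773\right)}{3303378 + 4476386} = \frac{3349414 + \left(1851 + 1773\right)}{7779764} = \left(3349414 + 3624\right) \frac{1}{7779764} = 3353038 \cdot \frac{1}{7779764} = \frac{1676519}{3889882}$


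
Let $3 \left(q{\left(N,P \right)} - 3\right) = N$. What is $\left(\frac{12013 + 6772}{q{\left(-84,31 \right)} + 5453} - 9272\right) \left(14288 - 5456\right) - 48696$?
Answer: $- \frac{4832597640}{59} \approx -8.1908 \cdot 10^{7}$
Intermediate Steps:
$q{\left(N,P \right)} = 3 + \frac{N}{3}$
$\left(\frac{12013 + 6772}{q{\left(-84,31 \right)} + 5453} - 9272\right) \left(14288 - 5456\right) - 48696 = \left(\frac{12013 + 6772}{\left(3 + \frac{1}{3} \left(-84\right)\right) + 5453} - 9272\right) \left(14288 - 5456\right) - 48696 = \left(\frac{18785}{\left(3 - 28\right) + 5453} - 9272\right) 8832 - 48696 = \left(\frac{18785}{-25 + 5453} - 9272\right) 8832 - 48696 = \left(\frac{18785}{5428} - 9272\right) 8832 - 48696 = \left(- \frac{50309631}{5428}\right) 8832 - 48696 = - \frac{4829724576}{59} - 48696 = - \frac{4832597640}{59}$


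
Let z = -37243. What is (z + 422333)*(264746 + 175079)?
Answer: 169372209250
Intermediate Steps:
(z + 422333)*(264746 + 175079) = (-37243 + 422333)*(264746 + 175079) = 385090*439825 = 169372209250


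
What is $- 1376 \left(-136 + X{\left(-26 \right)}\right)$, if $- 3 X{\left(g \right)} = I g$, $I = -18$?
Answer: $401792$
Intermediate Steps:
$X{\left(g \right)} = 6 g$ ($X{\left(g \right)} = - \frac{\left(-18\right) g}{3} = 6 g$)
$- 1376 \left(-136 + X{\left(-26 \right)}\right) = - 1376 \left(-136 + 6 \left(-26\right)\right) = - 1376 \left(-136 - 156\right) = \left(-1376\right) \left(-292\right) = 401792$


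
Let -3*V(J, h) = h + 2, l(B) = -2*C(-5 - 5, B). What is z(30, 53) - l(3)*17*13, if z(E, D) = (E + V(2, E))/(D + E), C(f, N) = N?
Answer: 330232/249 ≈ 1326.2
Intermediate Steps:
l(B) = -2*B
V(J, h) = -2/3 - h/3 (V(J, h) = -(h + 2)/3 = -(2 + h)/3 = -2/3 - h/3)
z(E, D) = (-2/3 + 2*E/3)/(D + E) (z(E, D) = (E + (-2/3 - E/3))/(D + E) = (-2/3 + 2*E/3)/(D + E))
z(30, 53) - l(3)*17*13 = 2*(-1 + 30)/(3*(53 + 30)) - -2*3*17*13 = (2/3)*29/83 - (-6*17)*13 = (2/3)*(1/83)*29 - (-102)*13 = 58/249 - 1*(-1326) = 58/249 + 1326 = 330232/249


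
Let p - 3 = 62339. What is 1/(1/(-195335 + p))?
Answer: -132993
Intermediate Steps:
p = 62342 (p = 3 + 62339 = 62342)
1/(1/(-195335 + p)) = 1/(1/(-195335 + 62342)) = 1/(1/(-132993)) = 1/(-1/132993) = -132993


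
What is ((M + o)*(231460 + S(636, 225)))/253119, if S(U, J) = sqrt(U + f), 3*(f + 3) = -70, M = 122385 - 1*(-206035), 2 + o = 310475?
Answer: 147878173780/253119 + 638893*sqrt(5487)/759357 ≈ 5.8429e+5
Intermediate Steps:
o = 310473 (o = -2 + 310475 = 310473)
M = 328420 (M = 122385 + 206035 = 328420)
f = -79/3 (f = -3 + (1/3)*(-70) = -3 - 70/3 = -79/3 ≈ -26.333)
S(U, J) = sqrt(-79/3 + U) (S(U, J) = sqrt(U - 79/3) = sqrt(-79/3 + U))
((M + o)*(231460 + S(636, 225)))/253119 = ((328420 + 310473)*(231460 + sqrt(-237 + 9*636)/3))/253119 = (638893*(231460 + sqrt(-237 + 5724)/3))*(1/253119) = (638893*(231460 + sqrt(5487)/3))*(1/253119) = (147878173780 + 638893*sqrt(5487)/3)*(1/253119) = 147878173780/253119 + 638893*sqrt(5487)/759357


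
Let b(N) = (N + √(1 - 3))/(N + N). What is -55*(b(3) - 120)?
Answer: 13145/2 - 55*I*√2/6 ≈ 6572.5 - 12.964*I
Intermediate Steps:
b(N) = (N + I*√2)/(2*N) (b(N) = (N + √(-2))/((2*N)) = (N + I*√2)*(1/(2*N)) = (N + I*√2)/(2*N))
-55*(b(3) - 120) = -55*((½)*(3 + I*√2)/3 - 120) = -55*((½)*(⅓)*(3 + I*√2) - 120) = -55*((½ + I*√2/6) - 120) = -55*(-239/2 + I*√2/6) = 13145/2 - 55*I*√2/6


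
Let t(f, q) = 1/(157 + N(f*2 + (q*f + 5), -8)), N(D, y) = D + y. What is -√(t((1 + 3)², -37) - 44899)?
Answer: -I*√7400971970/406 ≈ -211.89*I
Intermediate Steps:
t(f, q) = 1/(154 + 2*f + f*q) (t(f, q) = 1/(157 + ((f*2 + (q*f + 5)) - 8)) = 1/(157 + ((2*f + (f*q + 5)) - 8)) = 1/(157 + ((2*f + (5 + f*q)) - 8)) = 1/(157 + ((5 + 2*f + f*q) - 8)) = 1/(157 + (-3 + 2*f + f*q)) = 1/(154 + 2*f + f*q))
-√(t((1 + 3)², -37) - 44899) = -√(1/(154 + 2*(1 + 3)² + (1 + 3)²*(-37)) - 44899) = -√(1/(154 + 2*4² + 4²*(-37)) - 44899) = -√(1/(154 + 2*16 + 16*(-37)) - 44899) = -√(1/(154 + 32 - 592) - 44899) = -√(1/(-406) - 44899) = -√(-1/406 - 44899) = -√(-18228995/406) = -I*√7400971970/406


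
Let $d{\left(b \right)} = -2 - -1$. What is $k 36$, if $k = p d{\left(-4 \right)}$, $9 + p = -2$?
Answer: $396$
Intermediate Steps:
$p = -11$ ($p = -9 - 2 = -11$)
$d{\left(b \right)} = -1$ ($d{\left(b \right)} = -2 + 1 = -1$)
$k = 11$ ($k = \left(-11\right) \left(-1\right) = 11$)
$k 36 = 11 \cdot 36 = 396$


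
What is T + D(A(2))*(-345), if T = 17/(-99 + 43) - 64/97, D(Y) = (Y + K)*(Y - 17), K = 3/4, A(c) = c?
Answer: 77298917/5432 ≈ 14230.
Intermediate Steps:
K = ¾ (K = 3*(¼) = ¾ ≈ 0.75000)
D(Y) = (-17 + Y)*(¾ + Y) (D(Y) = (Y + ¾)*(Y - 17) = (¾ + Y)*(-17 + Y) = (-17 + Y)*(¾ + Y))
T = -5233/5432 (T = 17/(-56) - 64*1/97 = 17*(-1/56) - 64/97 = -17/56 - 64/97 = -5233/5432 ≈ -0.96337)
T + D(A(2))*(-345) = -5233/5432 + (-51/4 + 2² - 65/4*2)*(-345) = -5233/5432 + (-51/4 + 4 - 65/2)*(-345) = -5233/5432 - 165/4*(-345) = -5233/5432 + 56925/4 = 77298917/5432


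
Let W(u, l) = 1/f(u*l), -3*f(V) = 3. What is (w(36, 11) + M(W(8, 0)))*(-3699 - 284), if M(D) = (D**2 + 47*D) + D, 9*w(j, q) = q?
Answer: 1640996/9 ≈ 1.8233e+5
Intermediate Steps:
f(V) = -1 (f(V) = -1/3*3 = -1)
w(j, q) = q/9
W(u, l) = -1 (W(u, l) = 1/(-1) = -1)
M(D) = D**2 + 48*D
(w(36, 11) + M(W(8, 0)))*(-3699 - 284) = ((1/9)*11 - (48 - 1))*(-3699 - 284) = (11/9 - 1*47)*(-3983) = (11/9 - 47)*(-3983) = -412/9*(-3983) = 1640996/9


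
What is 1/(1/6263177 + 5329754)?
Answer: 6263177/33381192668459 ≈ 1.8763e-7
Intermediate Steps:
1/(1/6263177 + 5329754) = 1/(33381192668459/6263177) = 6263177/33381192668459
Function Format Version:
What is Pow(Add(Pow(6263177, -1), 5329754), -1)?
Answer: Rational(6263177, 33381192668459) ≈ 1.8763e-7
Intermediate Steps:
Pow(Add(Pow(6263177, -1), 5329754), -1) = Pow(Add(Rational(1, 6263177), 5329754), -1) = Pow(Rational(33381192668459, 6263177), -1) = Rational(6263177, 33381192668459)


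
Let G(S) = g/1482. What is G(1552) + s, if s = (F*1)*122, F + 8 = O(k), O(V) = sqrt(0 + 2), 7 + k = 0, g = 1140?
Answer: -12678/13 + 122*sqrt(2) ≈ -802.70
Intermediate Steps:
G(S) = 10/13 (G(S) = 1140/1482 = 1140*(1/1482) = 10/13)
k = -7 (k = -7 + 0 = -7)
O(V) = sqrt(2)
F = -8 + sqrt(2) ≈ -6.5858
s = -976 + 122*sqrt(2) (s = ((-8 + sqrt(2))*1)*122 = (-8 + sqrt(2))*122 = -976 + 122*sqrt(2) ≈ -803.47)
G(1552) + s = 10/13 + (-976 + 122*sqrt(2)) = -12678/13 + 122*sqrt(2)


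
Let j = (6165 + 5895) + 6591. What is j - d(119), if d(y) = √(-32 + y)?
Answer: 18651 - √87 ≈ 18642.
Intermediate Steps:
j = 18651 (j = 12060 + 6591 = 18651)
j - d(119) = 18651 - √(-32 + 119) = 18651 - √87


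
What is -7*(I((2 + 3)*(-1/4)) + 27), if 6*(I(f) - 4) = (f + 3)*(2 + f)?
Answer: -6993/32 ≈ -218.53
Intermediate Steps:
I(f) = 4 + (2 + f)*(3 + f)/6 (I(f) = 4 + ((f + 3)*(2 + f))/6 = 4 + ((3 + f)*(2 + f))/6 = 4 + ((2 + f)*(3 + f))/6 = 4 + (2 + f)*(3 + f)/6)
-7*(I((2 + 3)*(-1/4)) + 27) = -7*((5 + ((2 + 3)*(-1/4))**2/6 + 5*((2 + 3)*(-1/4))/6) + 27) = -7*((5 + (5*(-1*1/4))**2/6 + 5*(5*(-1*1/4))/6) + 27) = -7*((5 + (5*(-1/4))**2/6 + 5*(5*(-1/4))/6) + 27) = -7*((5 + (-5/4)**2/6 + (5/6)*(-5/4)) + 27) = -7*((5 + (1/6)*(25/16) - 25/24) + 27) = -7*((5 + 25/96 - 25/24) + 27) = -7*(135/32 + 27) = -7*999/32 = -6993/32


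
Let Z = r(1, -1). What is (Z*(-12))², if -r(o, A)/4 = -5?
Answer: 57600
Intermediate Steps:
r(o, A) = 20 (r(o, A) = -4*(-5) = 20)
Z = 20
(Z*(-12))² = (20*(-12))² = (-240)² = 57600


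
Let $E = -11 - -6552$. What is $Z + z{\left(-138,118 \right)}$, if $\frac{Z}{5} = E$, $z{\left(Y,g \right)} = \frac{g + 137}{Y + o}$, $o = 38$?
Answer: $\frac{654049}{20} \approx 32702.0$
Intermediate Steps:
$z{\left(Y,g \right)} = \frac{137 + g}{38 + Y}$ ($z{\left(Y,g \right)} = \frac{g + 137}{Y + 38} = \frac{137 + g}{38 + Y}$)
$E = 6541$ ($E = -11 + 6552 = 6541$)
$Z = 32705$ ($Z = 5 \cdot 6541 = 32705$)
$Z + z{\left(-138,118 \right)} = 32705 + \frac{137 + 118}{38 - 138} = 32705 + \frac{1}{-100} \cdot 255 = 32705 - \frac{51}{20} = \frac{654049}{20}$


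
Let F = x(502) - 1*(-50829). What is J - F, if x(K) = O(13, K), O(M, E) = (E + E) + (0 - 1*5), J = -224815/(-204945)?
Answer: -2124332929/40989 ≈ -51827.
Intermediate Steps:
J = 44963/40989 (J = -224815*(-1/204945) = 44963/40989 ≈ 1.0970)
O(M, E) = -5 + 2*E (O(M, E) = 2*E + (0 - 5) = 2*E - 5 = -5 + 2*E)
x(K) = -5 + 2*K
F = 51828 (F = (-5 + 2*502) - 1*(-50829) = (-5 + 1004) + 50829 = 999 + 50829 = 51828)
J - F = 44963/40989 - 1*51828 = 44963/40989 - 51828 = -2124332929/40989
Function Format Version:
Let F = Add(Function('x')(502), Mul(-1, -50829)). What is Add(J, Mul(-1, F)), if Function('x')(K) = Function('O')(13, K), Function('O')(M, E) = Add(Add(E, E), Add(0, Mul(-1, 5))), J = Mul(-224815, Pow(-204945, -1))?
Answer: Rational(-2124332929, 40989) ≈ -51827.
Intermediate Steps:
J = Rational(44963, 40989) (J = Mul(-224815, Rational(-1, 204945)) = Rational(44963, 40989) ≈ 1.0970)
Function('O')(M, E) = Add(-5, Mul(2, E)) (Function('O')(M, E) = Add(Mul(2, E), Add(0, -5)) = Add(Mul(2, E), -5) = Add(-5, Mul(2, E)))
Function('x')(K) = Add(-5, Mul(2, K))
F = 51828 (F = Add(Add(-5, Mul(2, 502)), Mul(-1, -50829)) = Add(Add(-5, 1004), 50829) = Add(999, 50829) = 51828)
Add(J, Mul(-1, F)) = Add(Rational(44963, 40989), Mul(-1, 51828)) = Add(Rational(44963, 40989), -51828) = Rational(-2124332929, 40989)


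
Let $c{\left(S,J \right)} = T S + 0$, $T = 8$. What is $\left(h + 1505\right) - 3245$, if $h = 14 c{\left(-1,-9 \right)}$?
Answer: $-1852$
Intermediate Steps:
$c{\left(S,J \right)} = 8 S$ ($c{\left(S,J \right)} = 8 S + 0 = 8 S$)
$h = -112$ ($h = 14 \cdot 8 \left(-1\right) = 14 \left(-8\right) = -112$)
$\left(h + 1505\right) - 3245 = \left(-112 + 1505\right) - 3245 = 1393 - 3245 = -1852$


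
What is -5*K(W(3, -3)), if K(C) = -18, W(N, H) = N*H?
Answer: 90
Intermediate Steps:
W(N, H) = H*N
-5*K(W(3, -3)) = -5*(-18) = 90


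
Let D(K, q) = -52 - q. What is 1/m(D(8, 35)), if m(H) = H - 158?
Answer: -1/245 ≈ -0.0040816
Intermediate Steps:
m(H) = -158 + H
1/m(D(8, 35)) = 1/(-158 + (-52 - 1*35)) = 1/(-158 + (-52 - 35)) = 1/(-158 - 87) = 1/(-245) = -1/245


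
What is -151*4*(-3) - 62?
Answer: 1750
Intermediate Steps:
-151*4*(-3) - 62 = -(-1812) - 62 = -151*(-12) - 62 = 1812 - 62 = 1750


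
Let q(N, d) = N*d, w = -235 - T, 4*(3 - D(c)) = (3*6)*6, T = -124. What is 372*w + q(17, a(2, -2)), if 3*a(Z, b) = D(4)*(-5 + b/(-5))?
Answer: -203332/5 ≈ -40666.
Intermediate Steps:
D(c) = -24 (D(c) = 3 - 3*6*6/4 = 3 - 9*6/2 = 3 - ¼*108 = 3 - 27 = -24)
w = -111 (w = -235 - 1*(-124) = -235 + 124 = -111)
a(Z, b) = 40 + 8*b/5 (a(Z, b) = (-24*(-5 + b/(-5)))/3 = (-24*(-5 + b*(-⅕)))/3 = (-24*(-5 - b/5))/3 = (120 + 24*b/5)/3 = 40 + 8*b/5)
372*w + q(17, a(2, -2)) = 372*(-111) + 17*(40 + (8/5)*(-2)) = -41292 + 17*(40 - 16/5) = -41292 + 17*(184/5) = -41292 + 3128/5 = -203332/5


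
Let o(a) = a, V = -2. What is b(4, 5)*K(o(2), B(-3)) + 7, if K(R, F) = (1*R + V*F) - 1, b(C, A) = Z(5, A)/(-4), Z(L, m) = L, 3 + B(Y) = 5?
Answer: 43/4 ≈ 10.750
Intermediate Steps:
B(Y) = 2 (B(Y) = -3 + 5 = 2)
b(C, A) = -5/4 (b(C, A) = 5/(-4) = 5*(-¼) = -5/4)
K(R, F) = -1 + R - 2*F (K(R, F) = (1*R - 2*F) - 1 = (R - 2*F) - 1 = -1 + R - 2*F)
b(4, 5)*K(o(2), B(-3)) + 7 = -5*(-1 + 2 - 2*2)/4 + 7 = -5*(-1 + 2 - 4)/4 + 7 = -5/4*(-3) + 7 = 15/4 + 7 = 43/4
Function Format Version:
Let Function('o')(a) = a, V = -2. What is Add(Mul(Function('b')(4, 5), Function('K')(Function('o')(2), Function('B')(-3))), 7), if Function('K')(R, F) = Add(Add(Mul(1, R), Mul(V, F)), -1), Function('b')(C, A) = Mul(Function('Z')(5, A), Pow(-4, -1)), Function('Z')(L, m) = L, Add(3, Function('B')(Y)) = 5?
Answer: Rational(43, 4) ≈ 10.750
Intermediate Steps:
Function('B')(Y) = 2 (Function('B')(Y) = Add(-3, 5) = 2)
Function('b')(C, A) = Rational(-5, 4) (Function('b')(C, A) = Mul(5, Pow(-4, -1)) = Mul(5, Rational(-1, 4)) = Rational(-5, 4))
Function('K')(R, F) = Add(-1, R, Mul(-2, F)) (Function('K')(R, F) = Add(Add(Mul(1, R), Mul(-2, F)), -1) = Add(Add(R, Mul(-2, F)), -1) = Add(-1, R, Mul(-2, F)))
Add(Mul(Function('b')(4, 5), Function('K')(Function('o')(2), Function('B')(-3))), 7) = Add(Mul(Rational(-5, 4), Add(-1, 2, Mul(-2, 2))), 7) = Add(Mul(Rational(-5, 4), Add(-1, 2, -4)), 7) = Add(Mul(Rational(-5, 4), -3), 7) = Add(Rational(15, 4), 7) = Rational(43, 4)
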